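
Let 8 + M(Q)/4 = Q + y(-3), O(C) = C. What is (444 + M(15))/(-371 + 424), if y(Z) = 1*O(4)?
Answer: 488/53 ≈ 9.2076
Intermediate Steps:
y(Z) = 4 (y(Z) = 1*4 = 4)
M(Q) = -16 + 4*Q (M(Q) = -32 + 4*(Q + 4) = -32 + 4*(4 + Q) = -32 + (16 + 4*Q) = -16 + 4*Q)
(444 + M(15))/(-371 + 424) = (444 + (-16 + 4*15))/(-371 + 424) = (444 + (-16 + 60))/53 = (444 + 44)*(1/53) = 488*(1/53) = 488/53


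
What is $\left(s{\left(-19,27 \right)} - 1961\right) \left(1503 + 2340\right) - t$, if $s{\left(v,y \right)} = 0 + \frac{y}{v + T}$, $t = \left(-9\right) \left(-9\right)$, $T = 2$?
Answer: $- \frac{128219229}{17} \approx -7.5423 \cdot 10^{6}$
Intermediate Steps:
$t = 81$
$s{\left(v,y \right)} = \frac{y}{2 + v}$ ($s{\left(v,y \right)} = 0 + \frac{y}{v + 2} = 0 + \frac{y}{2 + v} = \frac{y}{2 + v}$)
$\left(s{\left(-19,27 \right)} - 1961\right) \left(1503 + 2340\right) - t = \left(\frac{27}{2 - 19} - 1961\right) \left(1503 + 2340\right) - 81 = \left(\frac{27}{-17} - 1961\right) 3843 - 81 = \left(27 \left(- \frac{1}{17}\right) - 1961\right) 3843 - 81 = \left(- \frac{27}{17} - 1961\right) 3843 - 81 = \left(- \frac{33364}{17}\right) 3843 - 81 = - \frac{128217852}{17} - 81 = - \frac{128219229}{17}$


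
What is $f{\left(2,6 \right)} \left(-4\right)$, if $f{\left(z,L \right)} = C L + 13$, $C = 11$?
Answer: $-316$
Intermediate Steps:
$f{\left(z,L \right)} = 13 + 11 L$ ($f{\left(z,L \right)} = 11 L + 13 = 13 + 11 L$)
$f{\left(2,6 \right)} \left(-4\right) = \left(13 + 11 \cdot 6\right) \left(-4\right) = \left(13 + 66\right) \left(-4\right) = 79 \left(-4\right) = -316$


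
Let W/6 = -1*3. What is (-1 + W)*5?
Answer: -95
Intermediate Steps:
W = -18 (W = 6*(-1*3) = 6*(-3) = -18)
(-1 + W)*5 = (-1 - 18)*5 = -19*5 = -95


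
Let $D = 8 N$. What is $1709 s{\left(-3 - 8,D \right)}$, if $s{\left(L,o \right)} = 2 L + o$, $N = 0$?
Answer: $-37598$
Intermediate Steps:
$D = 0$ ($D = 8 \cdot 0 = 0$)
$s{\left(L,o \right)} = o + 2 L$
$1709 s{\left(-3 - 8,D \right)} = 1709 \left(0 + 2 \left(-3 - 8\right)\right) = 1709 \left(0 + 2 \left(-11\right)\right) = 1709 \left(0 - 22\right) = 1709 \left(-22\right) = -37598$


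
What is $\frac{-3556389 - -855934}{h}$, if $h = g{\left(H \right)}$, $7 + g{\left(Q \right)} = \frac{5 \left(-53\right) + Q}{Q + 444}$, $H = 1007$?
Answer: $\frac{783672041}{1883} \approx 4.1618 \cdot 10^{5}$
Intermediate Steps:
$g{\left(Q \right)} = -7 + \frac{-265 + Q}{444 + Q}$ ($g{\left(Q \right)} = -7 + \frac{5 \left(-53\right) + Q}{Q + 444} = -7 + \frac{-265 + Q}{444 + Q}$)
$h = - \frac{9415}{1451}$ ($h = \frac{-3373 - 6042}{444 + 1007} = \frac{-3373 - 6042}{1451} = \frac{1}{1451} \left(-9415\right) = - \frac{9415}{1451} \approx -6.4886$)
$\frac{-3556389 - -855934}{h} = \frac{-3556389 - -855934}{- \frac{9415}{1451}} = \left(-3556389 + 855934\right) \left(- \frac{1451}{9415}\right) = \left(-2700455\right) \left(- \frac{1451}{9415}\right) = \frac{783672041}{1883}$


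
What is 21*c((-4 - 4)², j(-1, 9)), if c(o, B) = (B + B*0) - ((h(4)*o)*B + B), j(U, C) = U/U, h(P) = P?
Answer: -5376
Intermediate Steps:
j(U, C) = 1
c(o, B) = -4*B*o (c(o, B) = (B + B*0) - ((4*o)*B + B) = (B + 0) - (4*B*o + B) = B - (B + 4*B*o) = B + (-B - 4*B*o) = -4*B*o)
21*c((-4 - 4)², j(-1, 9)) = 21*(-4*1*(-4 - 4)²) = 21*(-4*1*(-8)²) = 21*(-4*1*64) = 21*(-256) = -5376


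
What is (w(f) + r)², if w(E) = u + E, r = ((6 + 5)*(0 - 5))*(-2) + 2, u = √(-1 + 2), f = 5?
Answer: 13924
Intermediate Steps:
u = 1 (u = √1 = 1)
r = 112 (r = (11*(-5))*(-2) + 2 = -55*(-2) + 2 = 110 + 2 = 112)
w(E) = 1 + E
(w(f) + r)² = ((1 + 5) + 112)² = (6 + 112)² = 118² = 13924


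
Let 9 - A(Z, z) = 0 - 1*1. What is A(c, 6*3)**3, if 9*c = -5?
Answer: 1000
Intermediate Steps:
c = -5/9 (c = (1/9)*(-5) = -5/9 ≈ -0.55556)
A(Z, z) = 10 (A(Z, z) = 9 - (0 - 1*1) = 9 - (0 - 1) = 9 - 1*(-1) = 9 + 1 = 10)
A(c, 6*3)**3 = 10**3 = 1000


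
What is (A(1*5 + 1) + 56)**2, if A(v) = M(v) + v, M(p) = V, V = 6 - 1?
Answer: 4489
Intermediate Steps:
V = 5
M(p) = 5
A(v) = 5 + v
(A(1*5 + 1) + 56)**2 = ((5 + (1*5 + 1)) + 56)**2 = ((5 + (5 + 1)) + 56)**2 = ((5 + 6) + 56)**2 = (11 + 56)**2 = 67**2 = 4489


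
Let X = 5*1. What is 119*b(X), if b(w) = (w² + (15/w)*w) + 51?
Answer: 10829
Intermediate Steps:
X = 5
b(w) = 66 + w² (b(w) = (w² + 15) + 51 = (15 + w²) + 51 = 66 + w²)
119*b(X) = 119*(66 + 5²) = 119*(66 + 25) = 119*91 = 10829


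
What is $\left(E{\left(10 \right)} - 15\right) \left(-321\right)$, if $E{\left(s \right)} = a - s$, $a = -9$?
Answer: $10914$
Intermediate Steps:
$E{\left(s \right)} = -9 - s$
$\left(E{\left(10 \right)} - 15\right) \left(-321\right) = \left(\left(-9 - 10\right) - 15\right) \left(-321\right) = \left(-19 - 15\right) \left(-321\right) = \left(-34\right) \left(-321\right) = 10914$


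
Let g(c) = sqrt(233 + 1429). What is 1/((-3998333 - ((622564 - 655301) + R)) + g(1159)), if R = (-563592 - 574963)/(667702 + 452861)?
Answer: -4979444695975912059/19746460907100655049589571 - 1255661436969*sqrt(1662)/19746460907100655049589571 ≈ -2.5217e-7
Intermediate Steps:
R = -1138555/1120563 ≈ -1.0161
g(c) = sqrt(1662)
1/((-3998333 - ((622564 - 655301) + R)) + g(1159)) = 1/((-3998333 - ((622564 - 655301) - 1138555/1120563)) + sqrt(1662)) = 1/((-3998333 - (-32737 - 1138555/1120563)) + sqrt(1662)) = 1/((-3998333 - 1*(-36685009486/1120563)) + sqrt(1662)) = 1/((-3998333 + 36685009486/1120563) + sqrt(1662)) = 1/(-4443699011993/1120563 + sqrt(1662))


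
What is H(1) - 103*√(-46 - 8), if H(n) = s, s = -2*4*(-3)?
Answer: 24 - 309*I*√6 ≈ 24.0 - 756.89*I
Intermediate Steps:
s = 24 (s = -8*(-3) = 24)
H(n) = 24
H(1) - 103*√(-46 - 8) = 24 - 103*√(-46 - 8) = 24 - 309*I*√6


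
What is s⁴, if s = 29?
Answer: 707281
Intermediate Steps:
s⁴ = 29⁴ = 707281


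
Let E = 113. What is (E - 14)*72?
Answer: 7128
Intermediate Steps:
(E - 14)*72 = (113 - 14)*72 = 99*72 = 7128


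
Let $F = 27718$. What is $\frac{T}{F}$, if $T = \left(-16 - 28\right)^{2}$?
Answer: $\frac{968}{13859} \approx 0.069846$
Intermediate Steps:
$T = 1936$ ($T = \left(-44\right)^{2} = 1936$)
$\frac{T}{F} = \frac{1936}{27718} = 1936 \cdot \frac{1}{27718} = \frac{968}{13859}$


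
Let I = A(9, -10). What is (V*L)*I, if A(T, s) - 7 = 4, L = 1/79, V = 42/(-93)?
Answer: -154/2449 ≈ -0.062883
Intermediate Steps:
V = -14/31 (V = 42*(-1/93) = -14/31 ≈ -0.45161)
L = 1/79 ≈ 0.012658
A(T, s) = 11 (A(T, s) = 7 + 4 = 11)
I = 11
(V*L)*I = -14/31*1/79*11 = -14/2449*11 = -154/2449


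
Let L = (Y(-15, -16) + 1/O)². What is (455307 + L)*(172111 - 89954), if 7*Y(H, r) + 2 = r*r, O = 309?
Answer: 175515808451600924/4678569 ≈ 3.7515e+10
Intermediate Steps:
Y(H, r) = -2/7 + r²/7 (Y(H, r) = -2/7 + (r*r)/7 = -2/7 + r²/7)
L = 6161151049/4678569 (L = ((-2/7 + (⅐)*(-16)²) + 1/309)² = ((-2/7 + (⅐)*256) + 1/309)² = ((-2/7 + 256/7) + 1/309)² = (254/7 + 1/309)² = (78493/2163)² = 6161151049/4678569 ≈ 1316.9)
(455307 + L)*(172111 - 89954) = (455307 + 6161151049/4678569)*(172111 - 89954) = (2136346366732/4678569)*82157 = 175515808451600924/4678569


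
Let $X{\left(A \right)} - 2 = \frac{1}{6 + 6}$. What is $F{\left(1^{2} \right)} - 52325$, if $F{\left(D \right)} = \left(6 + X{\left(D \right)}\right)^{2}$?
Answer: $- \frac{7525391}{144} \approx -52260.0$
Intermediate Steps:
$X{\left(A \right)} = \frac{25}{12}$ ($X{\left(A \right)} = 2 + \frac{1}{6 + 6} = 2 + \frac{1}{12} = \frac{25}{12}$)
$F{\left(D \right)} = \frac{9409}{144}$ ($F{\left(D \right)} = \left(6 + \frac{25}{12}\right)^{2} = \left(\frac{97}{12}\right)^{2} = \frac{9409}{144}$)
$F{\left(1^{2} \right)} - 52325 = \frac{9409}{144} - 52325 = - \frac{7525391}{144}$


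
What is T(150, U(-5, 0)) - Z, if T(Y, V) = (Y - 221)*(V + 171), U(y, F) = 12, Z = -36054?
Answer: 23061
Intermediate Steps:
T(Y, V) = (-221 + Y)*(171 + V)
T(150, U(-5, 0)) - Z = (-37791 - 221*12 + 171*150 + 12*150) - 1*(-36054) = (-37791 - 2652 + 25650 + 1800) + 36054 = -12993 + 36054 = 23061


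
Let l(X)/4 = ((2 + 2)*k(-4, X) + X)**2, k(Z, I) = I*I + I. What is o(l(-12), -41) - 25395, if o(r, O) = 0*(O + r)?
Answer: -25395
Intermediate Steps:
k(Z, I) = I + I**2 (k(Z, I) = I**2 + I = I + I**2)
l(X) = 4*(X + 4*X*(1 + X))**2 (l(X) = 4*((2 + 2)*(X*(1 + X)) + X)**2 = 4*(4*(X*(1 + X)) + X)**2 = 4*(4*X*(1 + X) + X)**2 = 4*(X + 4*X*(1 + X))**2)
o(r, O) = 0
o(l(-12), -41) - 25395 = 0 - 25395 = -25395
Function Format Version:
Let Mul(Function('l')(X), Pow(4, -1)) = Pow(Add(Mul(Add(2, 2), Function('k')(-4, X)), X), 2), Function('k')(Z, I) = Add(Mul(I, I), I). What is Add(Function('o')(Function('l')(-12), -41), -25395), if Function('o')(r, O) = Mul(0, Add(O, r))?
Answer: -25395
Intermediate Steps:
Function('k')(Z, I) = Add(I, Pow(I, 2)) (Function('k')(Z, I) = Add(Pow(I, 2), I) = Add(I, Pow(I, 2)))
Function('l')(X) = Mul(4, Pow(Add(X, Mul(4, X, Add(1, X))), 2)) (Function('l')(X) = Mul(4, Pow(Add(Mul(Add(2, 2), Mul(X, Add(1, X))), X), 2)) = Mul(4, Pow(Add(Mul(4, Mul(X, Add(1, X))), X), 2)) = Mul(4, Pow(Add(Mul(4, X, Add(1, X)), X), 2)) = Mul(4, Pow(Add(X, Mul(4, X, Add(1, X))), 2)))
Function('o')(r, O) = 0
Add(Function('o')(Function('l')(-12), -41), -25395) = Add(0, -25395) = -25395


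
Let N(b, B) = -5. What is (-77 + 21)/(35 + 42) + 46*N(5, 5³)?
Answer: -2538/11 ≈ -230.73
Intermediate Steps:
(-77 + 21)/(35 + 42) + 46*N(5, 5³) = (-77 + 21)/(35 + 42) + 46*(-5) = -56/77 - 230 = -56*1/77 - 230 = -8/11 - 230 = -2538/11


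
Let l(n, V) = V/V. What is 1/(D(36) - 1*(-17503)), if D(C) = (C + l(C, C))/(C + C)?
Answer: 72/1260253 ≈ 5.7131e-5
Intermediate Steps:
l(n, V) = 1
D(C) = (1 + C)/(2*C) (D(C) = (C + 1)/(C + C) = (1 + C)/((2*C)) = (1 + C)*(1/(2*C)) = (1 + C)/(2*C))
1/(D(36) - 1*(-17503)) = 1/((½)*(1 + 36)/36 - 1*(-17503)) = 1/((½)*(1/36)*37 + 17503) = 1/(37/72 + 17503) = 1/(1260253/72) = 72/1260253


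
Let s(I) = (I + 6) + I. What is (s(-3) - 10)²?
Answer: 100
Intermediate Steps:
s(I) = 6 + 2*I (s(I) = (6 + I) + I = 6 + 2*I)
(s(-3) - 10)² = ((6 + 2*(-3)) - 10)² = ((6 - 6) - 10)² = (0 - 10)² = (-10)² = 100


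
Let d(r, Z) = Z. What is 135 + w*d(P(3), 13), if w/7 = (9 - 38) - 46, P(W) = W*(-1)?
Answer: -6690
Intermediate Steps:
P(W) = -W
w = -525 (w = 7*((9 - 38) - 46) = 7*(-29 - 46) = 7*(-75) = -525)
135 + w*d(P(3), 13) = 135 - 525*13 = 135 - 6825 = -6690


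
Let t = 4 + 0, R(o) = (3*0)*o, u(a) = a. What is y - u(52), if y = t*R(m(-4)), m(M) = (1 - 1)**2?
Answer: -52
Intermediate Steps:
m(M) = 0 (m(M) = 0**2 = 0)
R(o) = 0 (R(o) = 0*o = 0)
t = 4
y = 0 (y = 4*0 = 0)
y - u(52) = 0 - 1*52 = 0 - 52 = -52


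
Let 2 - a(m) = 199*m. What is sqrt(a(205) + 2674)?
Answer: I*sqrt(38119) ≈ 195.24*I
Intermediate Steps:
a(m) = 2 - 199*m
sqrt(a(205) + 2674) = sqrt((2 - 199*205) + 2674) = sqrt((2 - 40795) + 2674) = sqrt(-40793 + 2674) = sqrt(-38119) = I*sqrt(38119)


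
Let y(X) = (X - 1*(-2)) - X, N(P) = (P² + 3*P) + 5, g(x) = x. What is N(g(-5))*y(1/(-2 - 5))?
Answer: 30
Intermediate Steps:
N(P) = 5 + P² + 3*P
y(X) = 2 (y(X) = (X + 2) - X = (2 + X) - X = 2)
N(g(-5))*y(1/(-2 - 5)) = (5 + (-5)² + 3*(-5))*2 = (5 + 25 - 15)*2 = 15*2 = 30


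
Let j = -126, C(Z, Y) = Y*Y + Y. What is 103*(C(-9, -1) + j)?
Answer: -12978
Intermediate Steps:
C(Z, Y) = Y + Y² (C(Z, Y) = Y² + Y = Y + Y²)
103*(C(-9, -1) + j) = 103*(-(1 - 1) - 126) = 103*(-1*0 - 126) = 103*(0 - 126) = 103*(-126) = -12978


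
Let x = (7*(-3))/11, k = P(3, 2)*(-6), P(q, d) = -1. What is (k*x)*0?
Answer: 0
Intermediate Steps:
k = 6 (k = -1*(-6) = 6)
x = -21/11 (x = -21*1/11 = -21/11 ≈ -1.9091)
(k*x)*0 = (6*(-21/11))*0 = -126/11*0 = 0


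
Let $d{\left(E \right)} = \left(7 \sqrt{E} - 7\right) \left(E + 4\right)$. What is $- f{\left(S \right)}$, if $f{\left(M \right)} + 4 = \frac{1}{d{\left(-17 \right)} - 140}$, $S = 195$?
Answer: $\frac{11689}{2922} - \frac{13 i \sqrt{17}}{20454} \approx 4.0003 - 0.0026205 i$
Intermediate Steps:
$d{\left(E \right)} = \left(-7 + 7 \sqrt{E}\right) \left(4 + E\right)$
$f{\left(M \right)} = -4 + \frac{1}{-49 - 91 i \sqrt{17}}$ ($f{\left(M \right)} = -4 + \frac{1}{\left(-28 - -119 + 7 \left(-17\right)^{\frac{3}{2}} + 28 \sqrt{-17}\right) - 140} = -4 + \frac{1}{\left(-28 + 119 + 7 \left(- 17 i \sqrt{17}\right) + 28 i \sqrt{17}\right) - 140} = -4 + \frac{1}{\left(-28 + 119 - 119 i \sqrt{17} + 28 i \sqrt{17}\right) - 140} = -4 + \frac{1}{\left(91 - 91 i \sqrt{17}\right) - 140} = -4 + \frac{1}{-49 - 91 i \sqrt{17}}$)
$- f{\left(S \right)} = - \frac{- 364 \sqrt{17} + 197 i}{7 \left(- 7 i + 13 \sqrt{17}\right)}$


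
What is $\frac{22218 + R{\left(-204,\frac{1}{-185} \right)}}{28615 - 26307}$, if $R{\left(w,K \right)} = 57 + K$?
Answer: $\frac{2060437}{213490} \approx 9.6512$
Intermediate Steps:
$\frac{22218 + R{\left(-204,\frac{1}{-185} \right)}}{28615 - 26307} = \frac{22218 + \left(57 + \frac{1}{-185}\right)}{28615 - 26307} = \frac{22218 + \left(57 - \frac{1}{185}\right)}{2308} = \left(22218 + \frac{10544}{185}\right) \frac{1}{2308} = \frac{4120874}{185} \cdot \frac{1}{2308} = \frac{2060437}{213490}$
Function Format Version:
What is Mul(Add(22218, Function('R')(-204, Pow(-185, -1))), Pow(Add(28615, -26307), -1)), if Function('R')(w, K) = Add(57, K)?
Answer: Rational(2060437, 213490) ≈ 9.6512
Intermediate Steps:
Mul(Add(22218, Function('R')(-204, Pow(-185, -1))), Pow(Add(28615, -26307), -1)) = Mul(Add(22218, Add(57, Pow(-185, -1))), Pow(Add(28615, -26307), -1)) = Mul(Add(22218, Add(57, Rational(-1, 185))), Pow(2308, -1)) = Mul(Add(22218, Rational(10544, 185)), Rational(1, 2308)) = Mul(Rational(4120874, 185), Rational(1, 2308)) = Rational(2060437, 213490)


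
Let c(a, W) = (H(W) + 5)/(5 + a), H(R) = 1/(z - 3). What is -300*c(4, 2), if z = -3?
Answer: -1450/9 ≈ -161.11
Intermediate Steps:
H(R) = -⅙ (H(R) = 1/(-3 - 3) = 1/(-6) = -⅙)
c(a, W) = 29/(6*(5 + a)) (c(a, W) = (-⅙ + 5)/(5 + a) = 29/(6*(5 + a)))
-300*c(4, 2) = -1450/(5 + 4) = -1450/9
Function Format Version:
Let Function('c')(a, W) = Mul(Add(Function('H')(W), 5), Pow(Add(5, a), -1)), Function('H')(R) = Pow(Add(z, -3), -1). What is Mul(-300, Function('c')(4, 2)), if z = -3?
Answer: Rational(-1450, 9) ≈ -161.11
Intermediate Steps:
Function('H')(R) = Rational(-1, 6) (Function('H')(R) = Pow(Add(-3, -3), -1) = Pow(-6, -1) = Rational(-1, 6))
Function('c')(a, W) = Mul(Rational(29, 6), Pow(Add(5, a), -1)) (Function('c')(a, W) = Mul(Add(Rational(-1, 6), 5), Pow(Add(5, a), -1)) = Mul(Rational(29, 6), Pow(Add(5, a), -1)))
Mul(-300, Function('c')(4, 2)) = Mul(-300, Mul(Rational(29, 6), Pow(Add(5, 4), -1))) = Mul(-300, Mul(Rational(29, 6), Pow(9, -1))) = Mul(-300, Mul(Rational(29, 6), Rational(1, 9))) = Mul(-300, Rational(29, 54)) = Rational(-1450, 9)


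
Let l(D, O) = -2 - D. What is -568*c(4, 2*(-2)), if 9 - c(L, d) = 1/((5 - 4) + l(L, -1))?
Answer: -26128/5 ≈ -5225.6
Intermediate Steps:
c(L, d) = 9 - 1/(-1 - L) (c(L, d) = 9 - 1/((5 - 4) + (-2 - L)) = 9 - 1/(1 + (-2 - L)) = 9 - 1/(-1 - L))
-568*c(4, 2*(-2)) = -568*(10 + 9*4)/(1 + 4) = -568*(10 + 36)/5 = -568*46/5 = -26128/5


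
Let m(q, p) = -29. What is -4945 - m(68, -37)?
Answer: -4916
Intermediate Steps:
-4945 - m(68, -37) = -4945 - 1*(-29) = -4945 + 29 = -4916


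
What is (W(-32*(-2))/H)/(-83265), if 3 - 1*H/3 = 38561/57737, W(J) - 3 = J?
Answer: -3868379/33634896750 ≈ -0.00011501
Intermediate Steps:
W(J) = 3 + J
H = 403950/57737 (H = 9 - 115683/57737 = 403950/57737 ≈ 6.9964)
(W(-32*(-2))/H)/(-83265) = ((3 - 32*(-2))/(403950/57737))/(-83265) = ((3 + 64)*(57737/403950))*(-1/83265) = (67*(57737/403950))*(-1/83265) = (3868379/403950)*(-1/83265) = -3868379/33634896750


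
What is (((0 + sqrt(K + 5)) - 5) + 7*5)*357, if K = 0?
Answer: 10710 + 357*sqrt(5) ≈ 11508.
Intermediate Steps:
(((0 + sqrt(K + 5)) - 5) + 7*5)*357 = (((0 + sqrt(0 + 5)) - 5) + 7*5)*357 = (((0 + sqrt(5)) - 5) + 35)*357 = ((sqrt(5) - 5) + 35)*357 = ((-5 + sqrt(5)) + 35)*357 = (30 + sqrt(5))*357 = 10710 + 357*sqrt(5)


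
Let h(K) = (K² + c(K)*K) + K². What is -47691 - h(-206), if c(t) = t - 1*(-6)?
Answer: -173763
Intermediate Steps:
c(t) = 6 + t (c(t) = t + 6 = 6 + t)
h(K) = 2*K² + K*(6 + K) (h(K) = (K² + (6 + K)*K) + K² = (K² + K*(6 + K)) + K² = 2*K² + K*(6 + K))
-47691 - h(-206) = -47691 - 3*(-206)*(2 - 206) = -47691 - 3*(-206)*(-204) = -47691 - 1*126072 = -47691 - 126072 = -173763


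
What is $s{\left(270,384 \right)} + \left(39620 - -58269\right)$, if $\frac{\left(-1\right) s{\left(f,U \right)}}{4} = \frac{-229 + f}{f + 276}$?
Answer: $\frac{26723615}{273} \approx 97889.0$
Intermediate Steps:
$s{\left(f,U \right)} = - \frac{4 \left(-229 + f\right)}{276 + f}$ ($s{\left(f,U \right)} = - 4 \frac{-229 + f}{f + 276} = - 4 \frac{-229 + f}{276 + f} = - \frac{4 \left(-229 + f\right)}{276 + f}$)
$s{\left(270,384 \right)} + \left(39620 - -58269\right) = \frac{4 \left(229 - 270\right)}{276 + 270} + \left(39620 - -58269\right) = \frac{4 \left(229 - 270\right)}{546} + \left(39620 + 58269\right) = 4 \cdot \frac{1}{546} \left(-41\right) + 97889 = - \frac{82}{273} + 97889 = \frac{26723615}{273}$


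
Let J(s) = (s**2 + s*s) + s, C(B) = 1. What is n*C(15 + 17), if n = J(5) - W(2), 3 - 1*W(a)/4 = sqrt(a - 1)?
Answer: 47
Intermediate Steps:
W(a) = 12 - 4*sqrt(-1 + a) (W(a) = 12 - 4*sqrt(a - 1) = 12 - 4*sqrt(-1 + a))
J(s) = s + 2*s**2 (J(s) = (s**2 + s**2) + s = 2*s**2 + s = s + 2*s**2)
n = 47 (n = 5*(1 + 2*5) - (12 - 4*sqrt(-1 + 2)) = 5*(1 + 10) - (12 - 4*sqrt(1)) = 5*11 - (12 - 4*1) = 55 - (12 - 4) = 55 - 1*8 = 55 - 8 = 47)
n*C(15 + 17) = 47*1 = 47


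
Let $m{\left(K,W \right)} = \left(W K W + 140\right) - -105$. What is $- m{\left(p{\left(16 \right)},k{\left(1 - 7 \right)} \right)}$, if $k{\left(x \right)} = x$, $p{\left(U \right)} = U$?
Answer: $-821$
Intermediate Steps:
$m{\left(K,W \right)} = 245 + K W^{2}$ ($m{\left(K,W \right)} = \left(K W W + 140\right) + 105 = \left(K W^{2} + 140\right) + 105 = \left(140 + K W^{2}\right) + 105 = 245 + K W^{2}$)
$- m{\left(p{\left(16 \right)},k{\left(1 - 7 \right)} \right)} = - (245 + 16 \left(1 - 7\right)^{2}) = - (245 + 16 \left(-6\right)^{2}) = - (245 + 16 \cdot 36) = - (245 + 576) = \left(-1\right) 821 = -821$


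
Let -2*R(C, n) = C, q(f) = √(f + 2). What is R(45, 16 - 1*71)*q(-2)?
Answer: 0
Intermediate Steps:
q(f) = √(2 + f)
R(C, n) = -C/2
R(45, 16 - 1*71)*q(-2) = (-½*45)*√(2 - 2) = -45*√0/2 = -45/2*0 = 0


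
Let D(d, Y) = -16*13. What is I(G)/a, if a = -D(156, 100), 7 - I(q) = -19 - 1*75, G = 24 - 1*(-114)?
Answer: 101/208 ≈ 0.48558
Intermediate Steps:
D(d, Y) = -208
G = 138 (G = 24 + 114 = 138)
I(q) = 101 (I(q) = 7 - (-19 - 1*75) = 7 - (-19 - 75) = 7 - 1*(-94) = 7 + 94 = 101)
a = 208 (a = -1*(-208) = 208)
I(G)/a = 101/208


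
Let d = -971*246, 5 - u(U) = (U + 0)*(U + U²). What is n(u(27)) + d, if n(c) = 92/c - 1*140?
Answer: -4877395534/20407 ≈ -2.3901e+5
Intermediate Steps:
u(U) = 5 - U*(U + U²) (u(U) = 5 - (U + 0)*(U + U²) = 5 - U*(U + U²))
n(c) = -140 + 92/c (n(c) = 92/c - 140 = -140 + 92/c)
d = -238866
n(u(27)) + d = (-140 + 92/(5 - 1*27² - 1*27³)) - 238866 = (-140 + 92/(5 - 1*729 - 1*19683)) - 238866 = (-140 + 92/(5 - 729 - 19683)) - 238866 = (-140 + 92/(-20407)) - 238866 = (-140 + 92*(-1/20407)) - 238866 = (-140 - 92/20407) - 238866 = -2857072/20407 - 238866 = -4877395534/20407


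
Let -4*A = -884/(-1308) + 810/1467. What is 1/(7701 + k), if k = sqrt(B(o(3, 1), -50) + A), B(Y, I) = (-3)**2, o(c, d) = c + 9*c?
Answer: 1641884004/12644146861421 - 2*sqrt(98787167283)/12644146861421 ≈ 0.00012980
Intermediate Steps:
o(c, d) = 10*c
A = -65453/213204 (A = -(-884/(-1308) + 810/1467)/4 = -(-884*(-1/1308) + 810*(1/1467))/4 = -(221/327 + 90/163)/4 = -1/4*65453/53301 = -65453/213204 ≈ -0.30700)
B(Y, I) = 9
k = sqrt(98787167283)/106602 (k = sqrt(9 - 65453/213204) = sqrt(1853383/213204) = sqrt(98787167283)/106602 ≈ 2.9484)
1/(7701 + k) = 1/(7701 + sqrt(98787167283)/106602)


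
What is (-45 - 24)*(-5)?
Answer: 345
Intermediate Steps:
(-45 - 24)*(-5) = -69*(-5) = 345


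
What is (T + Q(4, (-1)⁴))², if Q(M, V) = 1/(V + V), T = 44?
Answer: 7921/4 ≈ 1980.3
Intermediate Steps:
Q(M, V) = 1/(2*V)
(T + Q(4, (-1)⁴))² = (44 + 1/(2*((-1)⁴)))² = (44 + (½)/1)² = (44 + (½)*1)² = (44 + ½)² = (89/2)² = 7921/4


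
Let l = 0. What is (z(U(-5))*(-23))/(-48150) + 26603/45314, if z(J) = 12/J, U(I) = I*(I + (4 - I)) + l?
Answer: 533462132/909112125 ≈ 0.58679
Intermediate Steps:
U(I) = 4*I (U(I) = I*(I + (4 - I)) + 0 = I*4 + 0 = 4*I + 0 = 4*I)
(z(U(-5))*(-23))/(-48150) + 26603/45314 = ((12/((4*(-5))))*(-23))/(-48150) + 26603/45314 = ((12/(-20))*(-23))*(-1/48150) + 26603*(1/45314) = ((12*(-1/20))*(-23))*(-1/48150) + 26603/45314 = -⅗*(-23)*(-1/48150) + 26603/45314 = (69/5)*(-1/48150) + 26603/45314 = -23/80250 + 26603/45314 = 533462132/909112125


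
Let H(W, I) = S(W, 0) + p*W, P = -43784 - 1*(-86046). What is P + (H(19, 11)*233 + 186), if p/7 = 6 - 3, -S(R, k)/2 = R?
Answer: 126561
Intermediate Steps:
S(R, k) = -2*R
p = 21 (p = 7*(6 - 3) = 7*3 = 21)
P = 42262 (P = -43784 + 86046 = 42262)
H(W, I) = 19*W (H(W, I) = -2*W + 21*W = 19*W)
P + (H(19, 11)*233 + 186) = 42262 + ((19*19)*233 + 186) = 42262 + (361*233 + 186) = 42262 + (84113 + 186) = 42262 + 84299 = 126561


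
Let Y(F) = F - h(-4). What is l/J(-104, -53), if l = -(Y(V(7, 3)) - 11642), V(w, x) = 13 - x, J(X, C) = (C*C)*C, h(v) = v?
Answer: -11628/148877 ≈ -0.078105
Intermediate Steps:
J(X, C) = C³ (J(X, C) = C²*C = C³)
Y(F) = 4 + F (Y(F) = F - 1*(-4) = F + 4 = 4 + F)
l = 11628 (l = -((4 + (13 - 1*3)) - 11642) = -((4 + (13 - 3)) - 11642) = -((4 + 10) - 11642) = -(14 - 11642) = -1*(-11628) = 11628)
l/J(-104, -53) = 11628/((-53)³) = 11628/(-148877) = 11628*(-1/148877) = -11628/148877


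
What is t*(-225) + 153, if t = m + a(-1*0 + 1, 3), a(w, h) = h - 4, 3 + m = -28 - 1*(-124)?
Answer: -20547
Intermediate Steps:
m = 93 (m = -3 + (-28 - 1*(-124)) = -3 + (-28 + 124) = -3 + 96 = 93)
a(w, h) = -4 + h
t = 92 (t = 93 + (-4 + 3) = 93 - 1 = 92)
t*(-225) + 153 = 92*(-225) + 153 = -20700 + 153 = -20547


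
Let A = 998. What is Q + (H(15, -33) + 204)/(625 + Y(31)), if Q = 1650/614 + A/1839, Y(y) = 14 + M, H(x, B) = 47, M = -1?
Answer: 1305139741/360197574 ≈ 3.6234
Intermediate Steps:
Y(y) = 13 (Y(y) = 14 - 1 = 13)
Q = 1823561/564573 (Q = 1650/614 + 998/1839 = 1650*(1/614) + 998*(1/1839) = 825/307 + 998/1839 = 1823561/564573 ≈ 3.2300)
Q + (H(15, -33) + 204)/(625 + Y(31)) = 1823561/564573 + (47 + 204)/(625 + 13) = 1823561/564573 + 251/638 = 1305139741/360197574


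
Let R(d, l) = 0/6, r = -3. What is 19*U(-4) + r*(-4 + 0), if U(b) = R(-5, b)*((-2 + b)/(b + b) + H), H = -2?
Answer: 12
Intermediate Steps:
R(d, l) = 0 (R(d, l) = 0*(⅙) = 0)
U(b) = 0 (U(b) = 0*((-2 + b)/(b + b) - 2) = 0*((-2 + b)/((2*b)) - 2) = 0*((-2 + b)*(1/(2*b)) - 2) = 0*((-2 + b)/(2*b) - 2) = 0*(-2 + (-2 + b)/(2*b)) = 0)
19*U(-4) + r*(-4 + 0) = 19*0 - 3*(-4 + 0) = 0 - 3*(-4) = 0 + 12 = 12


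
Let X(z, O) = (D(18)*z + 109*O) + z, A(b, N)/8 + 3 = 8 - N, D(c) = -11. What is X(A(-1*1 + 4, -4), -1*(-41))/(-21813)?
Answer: -3749/21813 ≈ -0.17187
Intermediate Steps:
A(b, N) = 40 - 8*N (A(b, N) = -24 + 8*(8 - N) = -24 + (64 - 8*N) = 40 - 8*N)
X(z, O) = -10*z + 109*O (X(z, O) = (-11*z + 109*O) + z = -10*z + 109*O)
X(A(-1*1 + 4, -4), -1*(-41))/(-21813) = (-10*(40 - 8*(-4)) + 109*(-1*(-41)))/(-21813) = (-10*(40 + 32) + 109*41)*(-1/21813) = (-10*72 + 4469)*(-1/21813) = (-720 + 4469)*(-1/21813) = 3749*(-1/21813) = -3749/21813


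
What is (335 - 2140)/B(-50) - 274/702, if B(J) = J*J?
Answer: -195211/175500 ≈ -1.1123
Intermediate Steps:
B(J) = J²
(335 - 2140)/B(-50) - 274/702 = (335 - 2140)/((-50)²) - 274/702 = -1805/2500 - 274*1/702 = -1805*1/2500 - 137/351 = -361/500 - 137/351 = -195211/175500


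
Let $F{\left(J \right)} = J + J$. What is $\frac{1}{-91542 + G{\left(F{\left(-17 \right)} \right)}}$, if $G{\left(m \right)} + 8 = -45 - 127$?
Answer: $- \frac{1}{91722} \approx -1.0903 \cdot 10^{-5}$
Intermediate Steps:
$F{\left(J \right)} = 2 J$
$G{\left(m \right)} = -180$ ($G{\left(m \right)} = -8 - 172 = -180$)
$\frac{1}{-91542 + G{\left(F{\left(-17 \right)} \right)}} = \frac{1}{-91542 - 180} = \frac{1}{-91722} = - \frac{1}{91722}$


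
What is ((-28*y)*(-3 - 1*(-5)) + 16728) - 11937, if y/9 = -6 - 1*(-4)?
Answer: 5799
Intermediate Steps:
y = -18 (y = 9*(-6 - 1*(-4)) = 9*(-6 + 4) = 9*(-2) = -18)
((-28*y)*(-3 - 1*(-5)) + 16728) - 11937 = ((-28*(-18))*(-3 - 1*(-5)) + 16728) - 11937 = (504*(-3 + 5) + 16728) - 11937 = (504*2 + 16728) - 11937 = (1008 + 16728) - 11937 = 17736 - 11937 = 5799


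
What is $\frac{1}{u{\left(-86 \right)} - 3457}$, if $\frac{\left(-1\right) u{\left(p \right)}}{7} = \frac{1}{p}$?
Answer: $- \frac{86}{297295} \approx -0.00028927$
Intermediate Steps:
$u{\left(p \right)} = - \frac{7}{p}$
$\frac{1}{u{\left(-86 \right)} - 3457} = \frac{1}{- \frac{7}{-86} - 3457} = \frac{1}{\left(-7\right) \left(- \frac{1}{86}\right) - 3457} = \frac{1}{\frac{7}{86} - 3457} = \frac{1}{- \frac{297295}{86}} = - \frac{86}{297295}$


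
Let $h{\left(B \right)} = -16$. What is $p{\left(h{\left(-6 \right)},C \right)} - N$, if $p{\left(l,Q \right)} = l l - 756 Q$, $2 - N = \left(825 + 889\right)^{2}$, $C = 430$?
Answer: $2612970$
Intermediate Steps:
$N = -2937794$ ($N = 2 - \left(825 + 889\right)^{2} = 2 - 1714^{2} = 2 - 2937796 = -2937794$)
$p{\left(l,Q \right)} = l^{2} - 756 Q$
$p{\left(h{\left(-6 \right)},C \right)} - N = \left(\left(-16\right)^{2} - 325080\right) - -2937794 = \left(256 - 325080\right) + 2937794 = -324824 + 2937794 = 2612970$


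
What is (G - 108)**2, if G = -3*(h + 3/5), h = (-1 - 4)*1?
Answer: 224676/25 ≈ 8987.0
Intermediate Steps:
h = -5 (h = -5*1 = -5)
G = 66/5 (G = -3*(-5 + 3/5) = -3*(-22/5) = 66/5 ≈ 13.200)
(G - 108)**2 = (66/5 - 108)**2 = (-474/5)**2 = 224676/25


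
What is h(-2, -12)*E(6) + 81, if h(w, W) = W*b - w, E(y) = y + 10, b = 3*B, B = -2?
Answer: 1265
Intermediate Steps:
b = -6 (b = 3*(-2) = -6)
E(y) = 10 + y
h(w, W) = -w - 6*W (h(w, W) = W*(-6) - w = -6*W - w = -w - 6*W)
h(-2, -12)*E(6) + 81 = (-1*(-2) - 6*(-12))*(10 + 6) + 81 = (2 + 72)*16 + 81 = 74*16 + 81 = 1184 + 81 = 1265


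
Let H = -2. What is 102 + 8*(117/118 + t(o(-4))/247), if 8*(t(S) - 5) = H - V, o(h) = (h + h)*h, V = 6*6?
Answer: 1602160/14573 ≈ 109.94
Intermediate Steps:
V = 36
o(h) = 2*h**2 (o(h) = (2*h)*h = 2*h**2)
t(S) = 1/4 (t(S) = 5 + (-2 - 1*36)/8 = 5 + (-2 - 36)/8 = 5 + (1/8)*(-38) = 5 - 19/4 = 1/4)
102 + 8*(117/118 + t(o(-4))/247) = 102 + 8*(117/118 + (1/4)/247) = 102 + 8*(117*(1/118) + (1/4)*(1/247)) = 102 + 8*(117/118 + 1/988) = 102 + 8*(57857/58292) = 102 + 115714/14573 = 1602160/14573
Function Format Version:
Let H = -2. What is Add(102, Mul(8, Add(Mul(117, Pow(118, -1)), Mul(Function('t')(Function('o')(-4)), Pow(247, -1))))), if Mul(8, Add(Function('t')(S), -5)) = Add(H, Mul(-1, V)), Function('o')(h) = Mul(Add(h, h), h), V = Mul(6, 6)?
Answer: Rational(1602160, 14573) ≈ 109.94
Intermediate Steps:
V = 36
Function('o')(h) = Mul(2, Pow(h, 2)) (Function('o')(h) = Mul(Mul(2, h), h) = Mul(2, Pow(h, 2)))
Function('t')(S) = Rational(1, 4) (Function('t')(S) = Add(5, Mul(Rational(1, 8), Add(-2, Mul(-1, 36)))) = Add(5, Mul(Rational(1, 8), Add(-2, -36))) = Add(5, Mul(Rational(1, 8), -38)) = Add(5, Rational(-19, 4)) = Rational(1, 4))
Add(102, Mul(8, Add(Mul(117, Pow(118, -1)), Mul(Function('t')(Function('o')(-4)), Pow(247, -1))))) = Add(102, Mul(8, Add(Mul(117, Pow(118, -1)), Mul(Rational(1, 4), Pow(247, -1))))) = Add(102, Mul(8, Add(Mul(117, Rational(1, 118)), Mul(Rational(1, 4), Rational(1, 247))))) = Add(102, Mul(8, Add(Rational(117, 118), Rational(1, 988)))) = Add(102, Mul(8, Rational(57857, 58292))) = Add(102, Rational(115714, 14573)) = Rational(1602160, 14573)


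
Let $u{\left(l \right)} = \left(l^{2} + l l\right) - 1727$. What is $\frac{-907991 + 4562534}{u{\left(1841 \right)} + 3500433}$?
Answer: $\frac{1218181}{3425756} \approx 0.35559$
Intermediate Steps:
$u{\left(l \right)} = -1727 + 2 l^{2}$ ($u{\left(l \right)} = \left(l^{2} + l^{2}\right) - 1727 = 2 l^{2} - 1727 = -1727 + 2 l^{2}$)
$\frac{-907991 + 4562534}{u{\left(1841 \right)} + 3500433} = \frac{-907991 + 4562534}{\left(-1727 + 2 \cdot 1841^{2}\right) + 3500433} = \frac{3654543}{\left(-1727 + 2 \cdot 3389281\right) + 3500433} = \frac{3654543}{\left(-1727 + 6778562\right) + 3500433} = \frac{3654543}{6776835 + 3500433} = \frac{3654543}{10277268} = 3654543 \cdot \frac{1}{10277268} = \frac{1218181}{3425756}$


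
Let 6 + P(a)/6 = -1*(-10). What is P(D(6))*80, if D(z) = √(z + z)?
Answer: 1920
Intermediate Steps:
D(z) = √2*√z (D(z) = √(2*z) = √2*√z)
P(a) = 24 (P(a) = -36 + 6*(-1*(-10)) = -36 + 6*10 = -36 + 60 = 24)
P(D(6))*80 = 24*80 = 1920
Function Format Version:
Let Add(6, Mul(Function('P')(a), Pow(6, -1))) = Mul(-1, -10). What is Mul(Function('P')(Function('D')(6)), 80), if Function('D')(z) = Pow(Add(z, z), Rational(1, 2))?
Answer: 1920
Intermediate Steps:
Function('D')(z) = Mul(Pow(2, Rational(1, 2)), Pow(z, Rational(1, 2))) (Function('D')(z) = Pow(Mul(2, z), Rational(1, 2)) = Mul(Pow(2, Rational(1, 2)), Pow(z, Rational(1, 2))))
Function('P')(a) = 24 (Function('P')(a) = Add(-36, Mul(6, Mul(-1, -10))) = Add(-36, Mul(6, 10)) = Add(-36, 60) = 24)
Mul(Function('P')(Function('D')(6)), 80) = Mul(24, 80) = 1920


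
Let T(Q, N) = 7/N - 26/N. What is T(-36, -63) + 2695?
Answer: 169804/63 ≈ 2695.3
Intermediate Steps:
T(Q, N) = -19/N
T(-36, -63) + 2695 = -19/(-63) + 2695 = -19*(-1/63) + 2695 = 19/63 + 2695 = 169804/63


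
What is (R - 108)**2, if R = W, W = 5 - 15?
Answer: 13924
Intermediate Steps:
W = -10
R = -10
(R - 108)**2 = (-10 - 108)**2 = (-118)**2 = 13924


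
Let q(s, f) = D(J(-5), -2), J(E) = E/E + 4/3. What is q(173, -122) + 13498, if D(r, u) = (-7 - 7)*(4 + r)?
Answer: 40228/3 ≈ 13409.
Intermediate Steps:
J(E) = 7/3 (J(E) = 1 + 4*(⅓) = 1 + 4/3 = 7/3)
D(r, u) = -56 - 14*r (D(r, u) = -14*(4 + r) = -56 - 14*r)
q(s, f) = -266/3 (q(s, f) = -56 - 14*7/3 = -56 - 98/3 = -266/3)
q(173, -122) + 13498 = -266/3 + 13498 = 40228/3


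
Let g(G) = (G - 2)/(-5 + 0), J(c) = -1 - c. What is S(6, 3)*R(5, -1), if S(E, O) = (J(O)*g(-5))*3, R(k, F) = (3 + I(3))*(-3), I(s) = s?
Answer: 1512/5 ≈ 302.40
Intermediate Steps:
g(G) = ⅖ - G/5 (g(G) = (-2 + G)/(-5) = (-2 + G)*(-⅕) = ⅖ - G/5)
R(k, F) = -18 (R(k, F) = (3 + 3)*(-3) = 6*(-3) = -18)
S(E, O) = -21/5 - 21*O/5 (S(E, O) = ((-1 - O)*(⅖ - ⅕*(-5)))*3 = ((-1 - O)*(⅖ + 1))*3 = ((-1 - O)*(7/5))*3 = (-7/5 - 7*O/5)*3 = -21/5 - 21*O/5)
S(6, 3)*R(5, -1) = (-21/5 - 21/5*3)*(-18) = (-21/5 - 63/5)*(-18) = -84/5*(-18) = 1512/5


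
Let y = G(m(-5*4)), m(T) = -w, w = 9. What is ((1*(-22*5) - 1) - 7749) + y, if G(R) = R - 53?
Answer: -7922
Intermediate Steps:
m(T) = -9 (m(T) = -1*9 = -9)
G(R) = -53 + R
y = -62 (y = -53 - 9 = -62)
((1*(-22*5) - 1) - 7749) + y = ((1*(-22*5) - 1) - 7749) - 62 = ((1*(-110) - 1) - 7749) - 62 = ((-110 - 1) - 7749) - 62 = (-111 - 7749) - 62 = -7860 - 62 = -7922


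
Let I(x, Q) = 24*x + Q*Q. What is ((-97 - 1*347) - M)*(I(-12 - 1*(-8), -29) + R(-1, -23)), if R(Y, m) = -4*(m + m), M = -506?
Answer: 57598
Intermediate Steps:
R(Y, m) = -8*m
I(x, Q) = Q**2 + 24*x (I(x, Q) = 24*x + Q**2 = Q**2 + 24*x)
((-97 - 1*347) - M)*(I(-12 - 1*(-8), -29) + R(-1, -23)) = ((-97 - 1*347) - 1*(-506))*(((-29)**2 + 24*(-12 - 1*(-8))) - 8*(-23)) = ((-97 - 347) + 506)*((841 + 24*(-12 + 8)) + 184) = (-444 + 506)*((841 + 24*(-4)) + 184) = 62*((841 - 96) + 184) = 62*(745 + 184) = 62*929 = 57598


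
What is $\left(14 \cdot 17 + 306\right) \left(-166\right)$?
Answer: $-90304$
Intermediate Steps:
$\left(14 \cdot 17 + 306\right) \left(-166\right) = \left(238 + 306\right) \left(-166\right) = 544 \left(-166\right) = -90304$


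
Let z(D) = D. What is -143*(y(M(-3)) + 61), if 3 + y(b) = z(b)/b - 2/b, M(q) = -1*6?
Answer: -25454/3 ≈ -8484.7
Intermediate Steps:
M(q) = -6
y(b) = -2 - 2/b (y(b) = -3 + (b/b - 2/b) = -3 + (1 - 2/b) = -2 - 2/b)
-143*(y(M(-3)) + 61) = -143*((-2 - 2/(-6)) + 61) = -143*((-2 - 2*(-⅙)) + 61) = -143*((-2 + ⅓) + 61) = -143*(-5/3 + 61) = -143*178/3 = -25454/3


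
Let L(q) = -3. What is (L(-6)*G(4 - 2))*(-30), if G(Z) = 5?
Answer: 450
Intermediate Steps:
(L(-6)*G(4 - 2))*(-30) = -3*5*(-30) = -15*(-30) = 450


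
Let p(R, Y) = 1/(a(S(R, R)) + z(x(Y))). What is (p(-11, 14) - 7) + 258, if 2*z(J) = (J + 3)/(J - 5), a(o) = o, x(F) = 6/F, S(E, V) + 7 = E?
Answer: 36889/147 ≈ 250.95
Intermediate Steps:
S(E, V) = -7 + E
z(J) = (3 + J)/(2*(-5 + J)) (z(J) = ((J + 3)/(J - 5))/2 = ((3 + J)/(-5 + J))/2 = (3 + J)/(2*(-5 + J)))
p(R, Y) = 1/(-7 + R + (3 + 6/Y)/(2*(-5 + 6/Y))) (p(R, Y) = 1/((-7 + R) + (3 + 6/Y)/(2*(-5 + 6/Y))) = 1/(-7 + R + (3 + 6/Y)/(2*(-5 + 6/Y))))
(p(-11, 14) - 7) + 258 = (2*(-6 + 5*14)/(78 - 73*14 - 12*(-11) + 10*(-11)*14) - 7) + 258 = (2*(-6 + 70)/(78 - 1022 + 132 - 1540) - 7) + 258 = (2*64/(-2352) - 7) + 258 = (2*(-1/2352)*64 - 7) + 258 = (-8/147 - 7) + 258 = -1037/147 + 258 = 36889/147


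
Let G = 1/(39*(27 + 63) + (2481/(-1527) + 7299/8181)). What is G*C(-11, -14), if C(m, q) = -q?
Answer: 3238767/811835683 ≈ 0.0039894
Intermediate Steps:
G = 462681/1623671366 (G = 1/(39*90 + (2481*(-1/1527) + 7299*(1/8181))) = 1/(3510 + (-827/509 + 811/909)) = 1/(3510 - 338944/462681) = 1/(1623671366/462681) = 462681/1623671366 ≈ 0.00028496)
G*C(-11, -14) = 462681*(-1*(-14))/1623671366 = (462681/1623671366)*14 = 3238767/811835683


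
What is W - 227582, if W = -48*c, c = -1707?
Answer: -145646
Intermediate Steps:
W = 81936 (W = -48*(-1707) = 81936)
W - 227582 = 81936 - 227582 = -145646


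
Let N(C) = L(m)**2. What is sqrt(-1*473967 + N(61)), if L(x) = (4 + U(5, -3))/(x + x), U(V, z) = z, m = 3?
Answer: I*sqrt(17062811)/6 ≈ 688.45*I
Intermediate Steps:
L(x) = 1/(2*x) (L(x) = (4 - 3)/(x + x) = 1/(2*x))
N(C) = 1/36 (N(C) = ((1/2)/3)**2 = ((1/2)*(1/3))**2 = (1/6)**2 = 1/36)
sqrt(-1*473967 + N(61)) = sqrt(-1*473967 + 1/36) = sqrt(-473967 + 1/36) = sqrt(-17062811/36) = I*sqrt(17062811)/6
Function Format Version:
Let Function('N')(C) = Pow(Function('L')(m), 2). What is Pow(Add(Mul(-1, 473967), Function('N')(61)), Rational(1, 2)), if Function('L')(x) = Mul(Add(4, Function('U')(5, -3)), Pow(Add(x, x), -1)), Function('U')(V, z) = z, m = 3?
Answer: Mul(Rational(1, 6), I, Pow(17062811, Rational(1, 2))) ≈ Mul(688.45, I)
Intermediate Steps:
Function('L')(x) = Mul(Rational(1, 2), Pow(x, -1)) (Function('L')(x) = Mul(Add(4, -3), Pow(Add(x, x), -1)) = Mul(1, Pow(Mul(2, x), -1)) = Mul(1, Mul(Rational(1, 2), Pow(x, -1))) = Mul(Rational(1, 2), Pow(x, -1)))
Function('N')(C) = Rational(1, 36) (Function('N')(C) = Pow(Mul(Rational(1, 2), Pow(3, -1)), 2) = Pow(Mul(Rational(1, 2), Rational(1, 3)), 2) = Pow(Rational(1, 6), 2) = Rational(1, 36))
Pow(Add(Mul(-1, 473967), Function('N')(61)), Rational(1, 2)) = Pow(Add(Mul(-1, 473967), Rational(1, 36)), Rational(1, 2)) = Pow(Add(-473967, Rational(1, 36)), Rational(1, 2)) = Pow(Rational(-17062811, 36), Rational(1, 2)) = Mul(Rational(1, 6), I, Pow(17062811, Rational(1, 2)))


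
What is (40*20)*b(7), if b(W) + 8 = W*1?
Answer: -800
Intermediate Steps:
b(W) = -8 + W (b(W) = -8 + W*1 = -8 + W)
(40*20)*b(7) = (40*20)*(-8 + 7) = 800*(-1) = -800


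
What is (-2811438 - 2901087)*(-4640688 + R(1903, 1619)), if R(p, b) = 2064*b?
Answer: 7420981276800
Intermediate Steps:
(-2811438 - 2901087)*(-4640688 + R(1903, 1619)) = (-2811438 - 2901087)*(-4640688 + 2064*1619) = -5712525*(-4640688 + 3341616) = -5712525*(-1299072) = 7420981276800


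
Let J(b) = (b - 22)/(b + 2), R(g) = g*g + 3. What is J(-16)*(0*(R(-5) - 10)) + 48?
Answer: 48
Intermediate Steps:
R(g) = 3 + g² (R(g) = g² + 3 = 3 + g²)
J(b) = (-22 + b)/(2 + b)
J(-16)*(0*(R(-5) - 10)) + 48 = ((-22 - 16)/(2 - 16))*(0*((3 + (-5)²) - 10)) + 48 = (-38/(-14))*(0*((3 + 25) - 10)) + 48 = (-1/14*(-38))*(0*(28 - 10)) + 48 = 19*(0*18)/7 + 48 = (19/7)*0 + 48 = 0 + 48 = 48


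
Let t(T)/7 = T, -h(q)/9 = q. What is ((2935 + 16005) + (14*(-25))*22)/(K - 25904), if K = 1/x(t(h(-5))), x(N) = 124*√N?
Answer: -1410220640102400/3250031624663039 - 4181280*√35/3250031624663039 ≈ -0.43391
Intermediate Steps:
h(q) = -9*q
t(T) = 7*T
K = √35/13020 (K = 1/(124*√(7*(-9*(-5)))) = 1/(124*√(7*45)) = 1/(124*√315) = 1/(124*(3*√35)) = 1/(372*√35) = √35/13020 ≈ 0.00045438)
((2935 + 16005) + (14*(-25))*22)/(K - 25904) = ((2935 + 16005) + (14*(-25))*22)/(√35/13020 - 25904) = (18940 - 350*22)/(-25904 + √35/13020) = (18940 - 7700)/(-25904 + √35/13020) = 11240/(-25904 + √35/13020)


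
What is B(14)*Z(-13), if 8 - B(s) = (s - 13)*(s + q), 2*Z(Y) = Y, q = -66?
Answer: -390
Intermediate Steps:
Z(Y) = Y/2
B(s) = 8 - (-66 + s)*(-13 + s) (B(s) = 8 - (s - 13)*(s - 66) = 8 - (-13 + s)*(-66 + s) = 8 - (-66 + s)*(-13 + s))
B(14)*Z(-13) = (-850 - 1*14² + 79*14)*((½)*(-13)) = (-850 - 1*196 + 1106)*(-13/2) = (-850 - 196 + 1106)*(-13/2) = 60*(-13/2) = -390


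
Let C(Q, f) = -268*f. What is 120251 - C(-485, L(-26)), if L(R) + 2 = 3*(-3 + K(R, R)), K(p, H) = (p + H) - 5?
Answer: 71475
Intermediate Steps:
K(p, H) = -5 + H + p (K(p, H) = (H + p) - 5 = -5 + H + p)
L(R) = -26 + 6*R (L(R) = -2 + 3*(-3 + (-5 + R + R)) = -2 + 3*(-3 + (-5 + 2*R)) = -2 + 3*(-8 + 2*R) = -2 + (-24 + 6*R) = -26 + 6*R)
120251 - C(-485, L(-26)) = 120251 - (-268)*(-26 + 6*(-26)) = 120251 - (-268)*(-26 - 156) = 120251 - (-268)*(-182) = 120251 - 1*48776 = 120251 - 48776 = 71475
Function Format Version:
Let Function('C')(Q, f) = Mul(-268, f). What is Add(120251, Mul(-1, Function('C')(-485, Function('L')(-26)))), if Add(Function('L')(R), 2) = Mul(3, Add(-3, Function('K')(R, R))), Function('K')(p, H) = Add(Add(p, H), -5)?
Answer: 71475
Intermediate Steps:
Function('K')(p, H) = Add(-5, H, p) (Function('K')(p, H) = Add(Add(H, p), -5) = Add(-5, H, p))
Function('L')(R) = Add(-26, Mul(6, R)) (Function('L')(R) = Add(-2, Mul(3, Add(-3, Add(-5, R, R)))) = Add(-2, Mul(3, Add(-3, Add(-5, Mul(2, R))))) = Add(-2, Mul(3, Add(-8, Mul(2, R)))) = Add(-2, Add(-24, Mul(6, R))) = Add(-26, Mul(6, R)))
Add(120251, Mul(-1, Function('C')(-485, Function('L')(-26)))) = Add(120251, Mul(-1, Mul(-268, Add(-26, Mul(6, -26))))) = Add(120251, Mul(-1, Mul(-268, Add(-26, -156)))) = Add(120251, Mul(-1, Mul(-268, -182))) = Add(120251, Mul(-1, 48776)) = Add(120251, -48776) = 71475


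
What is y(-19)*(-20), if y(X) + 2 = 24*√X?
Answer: 40 - 480*I*√19 ≈ 40.0 - 2092.3*I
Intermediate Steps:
y(X) = -2 + 24*√X
y(-19)*(-20) = (-2 + 24*√(-19))*(-20) = (-2 + 24*(I*√19))*(-20) = (-2 + 24*I*√19)*(-20) = 40 - 480*I*√19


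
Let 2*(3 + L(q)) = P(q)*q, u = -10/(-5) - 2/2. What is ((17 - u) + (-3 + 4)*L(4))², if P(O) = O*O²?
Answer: 19881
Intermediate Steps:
P(O) = O³
u = 1 (u = -10*(-⅕) - 2*½ = 2 - 1 = 1)
L(q) = -3 + q⁴/2 (L(q) = -3 + (q³*q)/2 = -3 + q⁴/2)
((17 - u) + (-3 + 4)*L(4))² = ((17 - 1*1) + (-3 + 4)*(-3 + (½)*4⁴))² = ((17 - 1) + 1*(-3 + (½)*256))² = (16 + 1*(-3 + 128))² = (16 + 1*125)² = (16 + 125)² = 141² = 19881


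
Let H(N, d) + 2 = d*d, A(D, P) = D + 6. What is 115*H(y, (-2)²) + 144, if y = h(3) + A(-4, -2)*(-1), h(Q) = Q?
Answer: 1754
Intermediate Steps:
A(D, P) = 6 + D
y = 1 (y = 3 + (6 - 4)*(-1) = 3 + 2*(-1) = 3 - 2 = 1)
H(N, d) = -2 + d² (H(N, d) = -2 + d*d = -2 + d²)
115*H(y, (-2)²) + 144 = 115*(-2 + ((-2)²)²) + 144 = 115*(-2 + 4²) + 144 = 115*(-2 + 16) + 144 = 115*14 + 144 = 1610 + 144 = 1754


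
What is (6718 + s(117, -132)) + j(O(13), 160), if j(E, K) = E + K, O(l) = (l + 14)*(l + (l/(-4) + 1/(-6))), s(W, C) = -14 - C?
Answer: 29019/4 ≈ 7254.8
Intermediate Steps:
O(l) = (14 + l)*(-⅙ + 3*l/4) (O(l) = (14 + l)*(l + (l*(-¼) + 1*(-⅙))) = (14 + l)*(l + (-l/4 - ⅙)) = (14 + l)*(l + (-⅙ - l/4)) = (14 + l)*(-⅙ + 3*l/4))
(6718 + s(117, -132)) + j(O(13), 160) = (6718 + (-14 - 1*(-132))) + ((-7/3 + (¾)*13² + (31/3)*13) + 160) = (6718 + (-14 + 132)) + ((-7/3 + (¾)*169 + 403/3) + 160) = (6718 + 118) + ((-7/3 + 507/4 + 403/3) + 160) = 6836 + (1035/4 + 160) = 6836 + 1675/4 = 29019/4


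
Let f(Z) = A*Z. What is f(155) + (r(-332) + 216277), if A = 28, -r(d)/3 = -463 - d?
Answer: 221010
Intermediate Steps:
r(d) = 1389 + 3*d (r(d) = -3*(-463 - d) = 1389 + 3*d)
f(Z) = 28*Z
f(155) + (r(-332) + 216277) = 28*155 + ((1389 + 3*(-332)) + 216277) = 4340 + ((1389 - 996) + 216277) = 4340 + (393 + 216277) = 4340 + 216670 = 221010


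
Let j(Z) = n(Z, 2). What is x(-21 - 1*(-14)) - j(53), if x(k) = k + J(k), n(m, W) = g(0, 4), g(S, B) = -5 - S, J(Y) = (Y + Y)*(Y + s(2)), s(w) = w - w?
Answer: 96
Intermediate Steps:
s(w) = 0
J(Y) = 2*Y² (J(Y) = (Y + Y)*(Y + 0) = (2*Y)*Y = 2*Y²)
n(m, W) = -5 (n(m, W) = -5 - 1*0 = -5 + 0 = -5)
j(Z) = -5
x(k) = k + 2*k²
x(-21 - 1*(-14)) - j(53) = (-21 - 1*(-14))*(1 + 2*(-21 - 1*(-14))) - 1*(-5) = (-21 + 14)*(1 + 2*(-21 + 14)) + 5 = -7*(1 + 2*(-7)) + 5 = -7*(1 - 14) + 5 = -7*(-13) + 5 = 91 + 5 = 96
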